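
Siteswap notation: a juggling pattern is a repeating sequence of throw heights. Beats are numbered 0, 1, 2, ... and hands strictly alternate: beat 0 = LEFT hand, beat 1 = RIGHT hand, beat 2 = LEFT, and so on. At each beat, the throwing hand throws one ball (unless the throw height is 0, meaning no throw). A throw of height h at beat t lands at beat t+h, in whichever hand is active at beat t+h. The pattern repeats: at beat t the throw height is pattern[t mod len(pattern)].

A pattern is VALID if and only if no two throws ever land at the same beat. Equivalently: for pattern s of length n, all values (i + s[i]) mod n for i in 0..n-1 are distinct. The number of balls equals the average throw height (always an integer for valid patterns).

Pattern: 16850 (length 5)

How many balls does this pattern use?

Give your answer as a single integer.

Answer: 4

Derivation:
Pattern = [1, 6, 8, 5, 0], length n = 5
  position 0: throw height = 1, running sum = 1
  position 1: throw height = 6, running sum = 7
  position 2: throw height = 8, running sum = 15
  position 3: throw height = 5, running sum = 20
  position 4: throw height = 0, running sum = 20
Total sum = 20; balls = sum / n = 20 / 5 = 4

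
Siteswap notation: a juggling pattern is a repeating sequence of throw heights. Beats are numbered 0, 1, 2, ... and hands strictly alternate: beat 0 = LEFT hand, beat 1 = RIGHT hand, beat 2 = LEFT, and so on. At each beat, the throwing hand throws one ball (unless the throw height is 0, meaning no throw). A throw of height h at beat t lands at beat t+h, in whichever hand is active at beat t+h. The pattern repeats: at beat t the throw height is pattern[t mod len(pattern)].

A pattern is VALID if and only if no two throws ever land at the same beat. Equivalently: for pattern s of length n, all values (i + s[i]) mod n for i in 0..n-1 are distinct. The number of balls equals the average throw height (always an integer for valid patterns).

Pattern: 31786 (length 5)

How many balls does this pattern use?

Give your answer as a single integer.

Pattern = [3, 1, 7, 8, 6], length n = 5
  position 0: throw height = 3, running sum = 3
  position 1: throw height = 1, running sum = 4
  position 2: throw height = 7, running sum = 11
  position 3: throw height = 8, running sum = 19
  position 4: throw height = 6, running sum = 25
Total sum = 25; balls = sum / n = 25 / 5 = 5

Answer: 5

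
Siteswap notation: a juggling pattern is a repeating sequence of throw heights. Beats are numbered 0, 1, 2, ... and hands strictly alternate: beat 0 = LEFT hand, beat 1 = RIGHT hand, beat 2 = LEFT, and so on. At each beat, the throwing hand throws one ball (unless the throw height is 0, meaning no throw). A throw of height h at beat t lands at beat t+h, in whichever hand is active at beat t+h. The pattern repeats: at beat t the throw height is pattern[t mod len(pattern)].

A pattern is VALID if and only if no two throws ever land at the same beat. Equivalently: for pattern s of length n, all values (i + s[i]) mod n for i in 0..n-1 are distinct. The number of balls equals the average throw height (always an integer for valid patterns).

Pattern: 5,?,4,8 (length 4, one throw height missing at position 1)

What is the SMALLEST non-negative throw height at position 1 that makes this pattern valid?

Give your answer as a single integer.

i=0: (0 + 5) mod 4 = 1
i=1: s[i]=? (unknown)
i=2: (2 + 4) mod 4 = 2
i=3: (3 + 8) mod 4 = 3
Known residues: [1, 2, 3]; need a permutation of 0..3, so missing residue r = 0
Need (1 + s) mod 4 = 0; smallest s = (0 - 1) mod 4 = 3

Answer: 3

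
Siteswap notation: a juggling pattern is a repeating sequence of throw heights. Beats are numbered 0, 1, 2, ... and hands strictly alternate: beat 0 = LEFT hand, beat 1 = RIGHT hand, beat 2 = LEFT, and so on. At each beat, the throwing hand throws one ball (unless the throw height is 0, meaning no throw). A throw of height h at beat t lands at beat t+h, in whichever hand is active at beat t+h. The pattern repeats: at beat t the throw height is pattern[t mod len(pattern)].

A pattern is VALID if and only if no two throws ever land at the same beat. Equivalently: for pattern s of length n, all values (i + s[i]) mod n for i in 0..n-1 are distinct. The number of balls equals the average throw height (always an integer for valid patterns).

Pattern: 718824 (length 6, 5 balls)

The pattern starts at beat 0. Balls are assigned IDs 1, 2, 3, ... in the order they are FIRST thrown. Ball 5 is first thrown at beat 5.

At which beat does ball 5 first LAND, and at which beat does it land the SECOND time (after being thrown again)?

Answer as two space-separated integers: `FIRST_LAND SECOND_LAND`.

Answer: 9 17

Derivation:
Beat 0 (L): throw ball1 h=7 -> lands@7:R; in-air after throw: [b1@7:R]
Beat 1 (R): throw ball2 h=1 -> lands@2:L; in-air after throw: [b2@2:L b1@7:R]
Beat 2 (L): throw ball2 h=8 -> lands@10:L; in-air after throw: [b1@7:R b2@10:L]
Beat 3 (R): throw ball3 h=8 -> lands@11:R; in-air after throw: [b1@7:R b2@10:L b3@11:R]
Beat 4 (L): throw ball4 h=2 -> lands@6:L; in-air after throw: [b4@6:L b1@7:R b2@10:L b3@11:R]
Beat 5 (R): throw ball5 h=4 -> lands@9:R; in-air after throw: [b4@6:L b1@7:R b5@9:R b2@10:L b3@11:R]
Beat 6 (L): throw ball4 h=7 -> lands@13:R; in-air after throw: [b1@7:R b5@9:R b2@10:L b3@11:R b4@13:R]
Beat 7 (R): throw ball1 h=1 -> lands@8:L; in-air after throw: [b1@8:L b5@9:R b2@10:L b3@11:R b4@13:R]
Beat 8 (L): throw ball1 h=8 -> lands@16:L; in-air after throw: [b5@9:R b2@10:L b3@11:R b4@13:R b1@16:L]
Beat 9 (R): throw ball5 h=8 -> lands@17:R; in-air after throw: [b2@10:L b3@11:R b4@13:R b1@16:L b5@17:R]
Beat 10 (L): throw ball2 h=2 -> lands@12:L; in-air after throw: [b3@11:R b2@12:L b4@13:R b1@16:L b5@17:R]
Beat 11 (R): throw ball3 h=4 -> lands@15:R; in-air after throw: [b2@12:L b4@13:R b3@15:R b1@16:L b5@17:R]
Beat 12 (L): throw ball2 h=7 -> lands@19:R; in-air after throw: [b4@13:R b3@15:R b1@16:L b5@17:R b2@19:R]
Beat 13 (R): throw ball4 h=1 -> lands@14:L; in-air after throw: [b4@14:L b3@15:R b1@16:L b5@17:R b2@19:R]
Beat 14 (L): throw ball4 h=8 -> lands@22:L; in-air after throw: [b3@15:R b1@16:L b5@17:R b2@19:R b4@22:L]
Beat 15 (R): throw ball3 h=8 -> lands@23:R; in-air after throw: [b1@16:L b5@17:R b2@19:R b4@22:L b3@23:R]
Beat 16 (L): throw ball1 h=2 -> lands@18:L; in-air after throw: [b5@17:R b1@18:L b2@19:R b4@22:L b3@23:R]
Beat 17 (R): throw ball5 h=4 -> lands@21:R; in-air after throw: [b1@18:L b2@19:R b5@21:R b4@22:L b3@23:R]
Ball 5: thrown@5 h=4 -> first land @9; rethrown@9 h=8 -> second land @17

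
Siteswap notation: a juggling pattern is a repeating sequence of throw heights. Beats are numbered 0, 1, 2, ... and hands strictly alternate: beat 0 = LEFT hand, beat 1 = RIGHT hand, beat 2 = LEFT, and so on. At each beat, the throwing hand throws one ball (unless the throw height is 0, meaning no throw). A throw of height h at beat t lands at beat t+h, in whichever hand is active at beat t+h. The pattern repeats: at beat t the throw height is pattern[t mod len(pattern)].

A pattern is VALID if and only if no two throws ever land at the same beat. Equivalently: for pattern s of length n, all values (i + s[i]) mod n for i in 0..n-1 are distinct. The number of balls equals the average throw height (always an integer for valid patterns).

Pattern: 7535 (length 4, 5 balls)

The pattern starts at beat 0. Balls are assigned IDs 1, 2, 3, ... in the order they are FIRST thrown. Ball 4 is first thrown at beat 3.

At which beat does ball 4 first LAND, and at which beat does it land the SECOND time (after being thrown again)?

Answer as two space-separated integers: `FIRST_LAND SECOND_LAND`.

Answer: 8 15

Derivation:
Beat 0 (L): throw ball1 h=7 -> lands@7:R; in-air after throw: [b1@7:R]
Beat 1 (R): throw ball2 h=5 -> lands@6:L; in-air after throw: [b2@6:L b1@7:R]
Beat 2 (L): throw ball3 h=3 -> lands@5:R; in-air after throw: [b3@5:R b2@6:L b1@7:R]
Beat 3 (R): throw ball4 h=5 -> lands@8:L; in-air after throw: [b3@5:R b2@6:L b1@7:R b4@8:L]
Beat 4 (L): throw ball5 h=7 -> lands@11:R; in-air after throw: [b3@5:R b2@6:L b1@7:R b4@8:L b5@11:R]
Beat 5 (R): throw ball3 h=5 -> lands@10:L; in-air after throw: [b2@6:L b1@7:R b4@8:L b3@10:L b5@11:R]
Beat 6 (L): throw ball2 h=3 -> lands@9:R; in-air after throw: [b1@7:R b4@8:L b2@9:R b3@10:L b5@11:R]
Beat 7 (R): throw ball1 h=5 -> lands@12:L; in-air after throw: [b4@8:L b2@9:R b3@10:L b5@11:R b1@12:L]
Beat 8 (L): throw ball4 h=7 -> lands@15:R; in-air after throw: [b2@9:R b3@10:L b5@11:R b1@12:L b4@15:R]
Beat 9 (R): throw ball2 h=5 -> lands@14:L; in-air after throw: [b3@10:L b5@11:R b1@12:L b2@14:L b4@15:R]
Beat 10 (L): throw ball3 h=3 -> lands@13:R; in-air after throw: [b5@11:R b1@12:L b3@13:R b2@14:L b4@15:R]
Beat 11 (R): throw ball5 h=5 -> lands@16:L; in-air after throw: [b1@12:L b3@13:R b2@14:L b4@15:R b5@16:L]
Beat 12 (L): throw ball1 h=7 -> lands@19:R; in-air after throw: [b3@13:R b2@14:L b4@15:R b5@16:L b1@19:R]
Beat 13 (R): throw ball3 h=5 -> lands@18:L; in-air after throw: [b2@14:L b4@15:R b5@16:L b3@18:L b1@19:R]
Beat 14 (L): throw ball2 h=3 -> lands@17:R; in-air after throw: [b4@15:R b5@16:L b2@17:R b3@18:L b1@19:R]
Ball 4: thrown@3 h=5 -> first land @8; rethrown@8 h=7 -> second land @15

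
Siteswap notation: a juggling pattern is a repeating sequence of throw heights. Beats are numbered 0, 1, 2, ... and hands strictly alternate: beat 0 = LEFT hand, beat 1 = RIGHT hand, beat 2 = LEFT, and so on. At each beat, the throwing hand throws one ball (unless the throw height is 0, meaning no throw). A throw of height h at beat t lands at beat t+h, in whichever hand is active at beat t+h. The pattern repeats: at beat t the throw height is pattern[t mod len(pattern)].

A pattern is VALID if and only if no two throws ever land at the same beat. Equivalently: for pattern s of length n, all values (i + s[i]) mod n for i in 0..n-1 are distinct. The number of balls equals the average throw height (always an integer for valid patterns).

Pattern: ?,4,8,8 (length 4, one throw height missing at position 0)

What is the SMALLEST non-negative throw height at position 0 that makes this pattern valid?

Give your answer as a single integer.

i=0: s[i]=? (unknown)
i=1: (1 + 4) mod 4 = 1
i=2: (2 + 8) mod 4 = 2
i=3: (3 + 8) mod 4 = 3
Known residues: [1, 2, 3]; need a permutation of 0..3, so missing residue r = 0
Need (0 + s) mod 4 = 0; smallest s = (0 - 0) mod 4 = 0

Answer: 0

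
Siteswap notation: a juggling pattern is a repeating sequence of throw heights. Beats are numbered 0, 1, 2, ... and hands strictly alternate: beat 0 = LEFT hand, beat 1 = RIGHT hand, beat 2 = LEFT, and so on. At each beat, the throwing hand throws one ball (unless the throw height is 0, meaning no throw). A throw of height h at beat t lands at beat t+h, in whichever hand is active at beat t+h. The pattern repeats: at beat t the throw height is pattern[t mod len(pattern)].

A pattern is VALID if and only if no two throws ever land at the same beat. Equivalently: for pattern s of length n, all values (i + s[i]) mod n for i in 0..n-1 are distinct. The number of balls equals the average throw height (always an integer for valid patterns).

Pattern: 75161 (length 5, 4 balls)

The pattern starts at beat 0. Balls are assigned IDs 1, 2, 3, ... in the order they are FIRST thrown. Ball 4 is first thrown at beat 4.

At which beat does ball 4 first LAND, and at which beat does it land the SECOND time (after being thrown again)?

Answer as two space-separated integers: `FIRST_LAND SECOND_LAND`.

Beat 0 (L): throw ball1 h=7 -> lands@7:R; in-air after throw: [b1@7:R]
Beat 1 (R): throw ball2 h=5 -> lands@6:L; in-air after throw: [b2@6:L b1@7:R]
Beat 2 (L): throw ball3 h=1 -> lands@3:R; in-air after throw: [b3@3:R b2@6:L b1@7:R]
Beat 3 (R): throw ball3 h=6 -> lands@9:R; in-air after throw: [b2@6:L b1@7:R b3@9:R]
Beat 4 (L): throw ball4 h=1 -> lands@5:R; in-air after throw: [b4@5:R b2@6:L b1@7:R b3@9:R]
Beat 5 (R): throw ball4 h=7 -> lands@12:L; in-air after throw: [b2@6:L b1@7:R b3@9:R b4@12:L]
Beat 6 (L): throw ball2 h=5 -> lands@11:R; in-air after throw: [b1@7:R b3@9:R b2@11:R b4@12:L]
Beat 7 (R): throw ball1 h=1 -> lands@8:L; in-air after throw: [b1@8:L b3@9:R b2@11:R b4@12:L]
Beat 8 (L): throw ball1 h=6 -> lands@14:L; in-air after throw: [b3@9:R b2@11:R b4@12:L b1@14:L]
Beat 9 (R): throw ball3 h=1 -> lands@10:L; in-air after throw: [b3@10:L b2@11:R b4@12:L b1@14:L]
Beat 10 (L): throw ball3 h=7 -> lands@17:R; in-air after throw: [b2@11:R b4@12:L b1@14:L b3@17:R]
Beat 11 (R): throw ball2 h=5 -> lands@16:L; in-air after throw: [b4@12:L b1@14:L b2@16:L b3@17:R]
Beat 12 (L): throw ball4 h=1 -> lands@13:R; in-air after throw: [b4@13:R b1@14:L b2@16:L b3@17:R]
Ball 4: thrown@4 h=1 -> first land @5; rethrown@5 h=7 -> second land @12

Answer: 5 12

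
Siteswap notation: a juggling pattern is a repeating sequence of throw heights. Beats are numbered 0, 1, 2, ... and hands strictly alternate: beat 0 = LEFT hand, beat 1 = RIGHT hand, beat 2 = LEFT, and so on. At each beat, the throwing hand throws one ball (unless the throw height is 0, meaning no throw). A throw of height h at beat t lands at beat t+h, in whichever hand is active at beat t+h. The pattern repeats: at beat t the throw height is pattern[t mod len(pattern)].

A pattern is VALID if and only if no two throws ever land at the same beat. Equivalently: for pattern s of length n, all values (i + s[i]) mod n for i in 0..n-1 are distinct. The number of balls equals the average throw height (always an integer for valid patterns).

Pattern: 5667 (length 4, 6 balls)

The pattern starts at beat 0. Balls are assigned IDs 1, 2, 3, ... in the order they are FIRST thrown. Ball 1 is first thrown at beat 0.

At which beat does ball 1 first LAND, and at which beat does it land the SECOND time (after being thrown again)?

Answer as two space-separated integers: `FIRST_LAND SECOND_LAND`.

Answer: 5 11

Derivation:
Beat 0 (L): throw ball1 h=5 -> lands@5:R; in-air after throw: [b1@5:R]
Beat 1 (R): throw ball2 h=6 -> lands@7:R; in-air after throw: [b1@5:R b2@7:R]
Beat 2 (L): throw ball3 h=6 -> lands@8:L; in-air after throw: [b1@5:R b2@7:R b3@8:L]
Beat 3 (R): throw ball4 h=7 -> lands@10:L; in-air after throw: [b1@5:R b2@7:R b3@8:L b4@10:L]
Beat 4 (L): throw ball5 h=5 -> lands@9:R; in-air after throw: [b1@5:R b2@7:R b3@8:L b5@9:R b4@10:L]
Beat 5 (R): throw ball1 h=6 -> lands@11:R; in-air after throw: [b2@7:R b3@8:L b5@9:R b4@10:L b1@11:R]
Beat 6 (L): throw ball6 h=6 -> lands@12:L; in-air after throw: [b2@7:R b3@8:L b5@9:R b4@10:L b1@11:R b6@12:L]
Beat 7 (R): throw ball2 h=7 -> lands@14:L; in-air after throw: [b3@8:L b5@9:R b4@10:L b1@11:R b6@12:L b2@14:L]
Beat 8 (L): throw ball3 h=5 -> lands@13:R; in-air after throw: [b5@9:R b4@10:L b1@11:R b6@12:L b3@13:R b2@14:L]
Beat 9 (R): throw ball5 h=6 -> lands@15:R; in-air after throw: [b4@10:L b1@11:R b6@12:L b3@13:R b2@14:L b5@15:R]
Beat 10 (L): throw ball4 h=6 -> lands@16:L; in-air after throw: [b1@11:R b6@12:L b3@13:R b2@14:L b5@15:R b4@16:L]
Beat 11 (R): throw ball1 h=7 -> lands@18:L; in-air after throw: [b6@12:L b3@13:R b2@14:L b5@15:R b4@16:L b1@18:L]
Ball 1: thrown@0 h=5 -> first land @5; rethrown@5 h=6 -> second land @11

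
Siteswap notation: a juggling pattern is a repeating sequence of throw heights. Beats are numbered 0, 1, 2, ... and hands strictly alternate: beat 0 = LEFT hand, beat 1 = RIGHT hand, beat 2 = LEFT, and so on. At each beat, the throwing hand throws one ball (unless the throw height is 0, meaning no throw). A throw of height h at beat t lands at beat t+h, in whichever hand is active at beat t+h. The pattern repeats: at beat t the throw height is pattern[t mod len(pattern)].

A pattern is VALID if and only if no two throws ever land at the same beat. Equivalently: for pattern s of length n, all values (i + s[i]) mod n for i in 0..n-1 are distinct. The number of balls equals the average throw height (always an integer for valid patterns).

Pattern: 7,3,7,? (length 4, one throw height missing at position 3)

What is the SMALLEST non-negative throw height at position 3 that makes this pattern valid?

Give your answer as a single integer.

i=0: (0 + 7) mod 4 = 3
i=1: (1 + 3) mod 4 = 0
i=2: (2 + 7) mod 4 = 1
i=3: s[i]=? (unknown)
Known residues: [0, 1, 3]; need a permutation of 0..3, so missing residue r = 2
Need (3 + s) mod 4 = 2; smallest s = (2 - 3) mod 4 = 3

Answer: 3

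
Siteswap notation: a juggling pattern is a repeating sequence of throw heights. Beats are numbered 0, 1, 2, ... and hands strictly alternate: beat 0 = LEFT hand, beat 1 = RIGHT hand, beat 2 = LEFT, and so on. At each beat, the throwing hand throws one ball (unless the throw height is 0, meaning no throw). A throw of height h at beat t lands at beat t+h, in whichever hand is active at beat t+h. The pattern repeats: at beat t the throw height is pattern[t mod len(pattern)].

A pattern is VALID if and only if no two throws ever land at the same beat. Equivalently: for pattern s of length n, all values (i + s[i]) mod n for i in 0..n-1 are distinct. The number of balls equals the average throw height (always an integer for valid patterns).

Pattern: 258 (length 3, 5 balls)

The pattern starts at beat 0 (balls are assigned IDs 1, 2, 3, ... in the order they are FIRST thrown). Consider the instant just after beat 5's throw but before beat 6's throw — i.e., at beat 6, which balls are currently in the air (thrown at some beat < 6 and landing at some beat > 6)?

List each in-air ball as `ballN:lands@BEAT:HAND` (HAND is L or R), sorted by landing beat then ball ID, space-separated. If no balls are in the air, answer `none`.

Beat 0 (L): throw ball1 h=2 -> lands@2:L; in-air after throw: [b1@2:L]
Beat 1 (R): throw ball2 h=5 -> lands@6:L; in-air after throw: [b1@2:L b2@6:L]
Beat 2 (L): throw ball1 h=8 -> lands@10:L; in-air after throw: [b2@6:L b1@10:L]
Beat 3 (R): throw ball3 h=2 -> lands@5:R; in-air after throw: [b3@5:R b2@6:L b1@10:L]
Beat 4 (L): throw ball4 h=5 -> lands@9:R; in-air after throw: [b3@5:R b2@6:L b4@9:R b1@10:L]
Beat 5 (R): throw ball3 h=8 -> lands@13:R; in-air after throw: [b2@6:L b4@9:R b1@10:L b3@13:R]
Beat 6 (L): throw ball2 h=2 -> lands@8:L; in-air after throw: [b2@8:L b4@9:R b1@10:L b3@13:R]

Answer: ball4:lands@9:R ball1:lands@10:L ball3:lands@13:R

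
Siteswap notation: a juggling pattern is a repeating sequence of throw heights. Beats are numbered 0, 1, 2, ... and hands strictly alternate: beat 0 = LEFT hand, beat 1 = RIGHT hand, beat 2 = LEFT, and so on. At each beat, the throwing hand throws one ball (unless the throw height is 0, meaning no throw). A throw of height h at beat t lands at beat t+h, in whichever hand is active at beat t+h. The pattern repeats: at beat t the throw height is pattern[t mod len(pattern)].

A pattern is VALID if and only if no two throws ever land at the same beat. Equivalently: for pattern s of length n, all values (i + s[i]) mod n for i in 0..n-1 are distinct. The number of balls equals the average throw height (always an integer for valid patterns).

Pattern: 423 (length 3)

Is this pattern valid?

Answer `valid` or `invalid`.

Answer: valid

Derivation:
i=0: (i + s[i]) mod n = (0 + 4) mod 3 = 1
i=1: (i + s[i]) mod n = (1 + 2) mod 3 = 0
i=2: (i + s[i]) mod n = (2 + 3) mod 3 = 2
Residues: [1, 0, 2], distinct: True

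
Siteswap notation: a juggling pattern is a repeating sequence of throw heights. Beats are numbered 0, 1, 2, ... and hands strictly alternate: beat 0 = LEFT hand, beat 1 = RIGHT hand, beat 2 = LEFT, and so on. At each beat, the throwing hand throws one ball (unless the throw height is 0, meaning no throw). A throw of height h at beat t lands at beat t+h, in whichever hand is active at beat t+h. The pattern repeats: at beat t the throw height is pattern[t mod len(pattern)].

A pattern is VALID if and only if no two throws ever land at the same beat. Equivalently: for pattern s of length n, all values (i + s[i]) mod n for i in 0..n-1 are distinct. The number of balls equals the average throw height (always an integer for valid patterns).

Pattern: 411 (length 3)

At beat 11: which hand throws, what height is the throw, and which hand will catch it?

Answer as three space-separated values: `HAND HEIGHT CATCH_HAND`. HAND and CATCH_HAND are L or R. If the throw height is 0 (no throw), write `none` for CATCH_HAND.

Beat 11: 11 mod 2 = 1, so hand = R
Throw height = pattern[11 mod 3] = pattern[2] = 1
Lands at beat 11+1=12, 12 mod 2 = 0, so catch hand = L

Answer: R 1 L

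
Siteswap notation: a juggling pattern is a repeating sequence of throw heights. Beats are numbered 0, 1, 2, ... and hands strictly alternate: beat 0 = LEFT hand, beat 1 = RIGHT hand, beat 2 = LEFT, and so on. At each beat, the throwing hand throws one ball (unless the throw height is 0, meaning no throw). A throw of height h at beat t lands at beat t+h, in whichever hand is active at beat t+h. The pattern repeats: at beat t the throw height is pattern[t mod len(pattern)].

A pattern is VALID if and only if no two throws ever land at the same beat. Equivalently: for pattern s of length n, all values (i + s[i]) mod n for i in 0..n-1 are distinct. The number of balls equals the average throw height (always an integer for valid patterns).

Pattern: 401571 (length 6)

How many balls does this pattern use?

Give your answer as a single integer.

Pattern = [4, 0, 1, 5, 7, 1], length n = 6
  position 0: throw height = 4, running sum = 4
  position 1: throw height = 0, running sum = 4
  position 2: throw height = 1, running sum = 5
  position 3: throw height = 5, running sum = 10
  position 4: throw height = 7, running sum = 17
  position 5: throw height = 1, running sum = 18
Total sum = 18; balls = sum / n = 18 / 6 = 3

Answer: 3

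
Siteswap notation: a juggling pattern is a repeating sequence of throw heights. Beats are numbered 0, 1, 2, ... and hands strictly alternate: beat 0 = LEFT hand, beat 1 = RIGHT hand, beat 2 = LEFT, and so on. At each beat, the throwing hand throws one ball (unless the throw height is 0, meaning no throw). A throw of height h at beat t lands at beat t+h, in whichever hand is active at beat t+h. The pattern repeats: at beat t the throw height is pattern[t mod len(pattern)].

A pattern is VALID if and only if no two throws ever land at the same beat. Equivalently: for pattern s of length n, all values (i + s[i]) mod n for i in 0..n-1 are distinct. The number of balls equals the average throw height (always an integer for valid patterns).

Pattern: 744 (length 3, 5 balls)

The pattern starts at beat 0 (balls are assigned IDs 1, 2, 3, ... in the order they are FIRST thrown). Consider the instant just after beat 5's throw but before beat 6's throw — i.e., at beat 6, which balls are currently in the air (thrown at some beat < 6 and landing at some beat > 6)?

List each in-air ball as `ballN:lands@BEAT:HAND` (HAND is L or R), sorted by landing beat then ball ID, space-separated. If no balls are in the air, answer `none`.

Beat 0 (L): throw ball1 h=7 -> lands@7:R; in-air after throw: [b1@7:R]
Beat 1 (R): throw ball2 h=4 -> lands@5:R; in-air after throw: [b2@5:R b1@7:R]
Beat 2 (L): throw ball3 h=4 -> lands@6:L; in-air after throw: [b2@5:R b3@6:L b1@7:R]
Beat 3 (R): throw ball4 h=7 -> lands@10:L; in-air after throw: [b2@5:R b3@6:L b1@7:R b4@10:L]
Beat 4 (L): throw ball5 h=4 -> lands@8:L; in-air after throw: [b2@5:R b3@6:L b1@7:R b5@8:L b4@10:L]
Beat 5 (R): throw ball2 h=4 -> lands@9:R; in-air after throw: [b3@6:L b1@7:R b5@8:L b2@9:R b4@10:L]
Beat 6 (L): throw ball3 h=7 -> lands@13:R; in-air after throw: [b1@7:R b5@8:L b2@9:R b4@10:L b3@13:R]

Answer: ball1:lands@7:R ball5:lands@8:L ball2:lands@9:R ball4:lands@10:L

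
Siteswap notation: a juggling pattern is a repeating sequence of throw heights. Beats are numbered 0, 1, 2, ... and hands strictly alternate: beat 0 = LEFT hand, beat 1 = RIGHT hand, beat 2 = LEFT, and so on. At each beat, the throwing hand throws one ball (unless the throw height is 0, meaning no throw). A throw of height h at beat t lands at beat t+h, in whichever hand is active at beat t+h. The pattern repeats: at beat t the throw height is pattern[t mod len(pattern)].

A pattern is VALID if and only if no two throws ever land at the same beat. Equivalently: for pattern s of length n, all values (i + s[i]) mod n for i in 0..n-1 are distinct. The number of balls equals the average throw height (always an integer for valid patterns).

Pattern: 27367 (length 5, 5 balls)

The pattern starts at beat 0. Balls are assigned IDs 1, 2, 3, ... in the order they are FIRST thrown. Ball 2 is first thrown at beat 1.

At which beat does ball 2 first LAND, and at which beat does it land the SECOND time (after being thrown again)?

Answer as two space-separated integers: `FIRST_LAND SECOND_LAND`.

Answer: 8 14

Derivation:
Beat 0 (L): throw ball1 h=2 -> lands@2:L; in-air after throw: [b1@2:L]
Beat 1 (R): throw ball2 h=7 -> lands@8:L; in-air after throw: [b1@2:L b2@8:L]
Beat 2 (L): throw ball1 h=3 -> lands@5:R; in-air after throw: [b1@5:R b2@8:L]
Beat 3 (R): throw ball3 h=6 -> lands@9:R; in-air after throw: [b1@5:R b2@8:L b3@9:R]
Beat 4 (L): throw ball4 h=7 -> lands@11:R; in-air after throw: [b1@5:R b2@8:L b3@9:R b4@11:R]
Beat 5 (R): throw ball1 h=2 -> lands@7:R; in-air after throw: [b1@7:R b2@8:L b3@9:R b4@11:R]
Beat 6 (L): throw ball5 h=7 -> lands@13:R; in-air after throw: [b1@7:R b2@8:L b3@9:R b4@11:R b5@13:R]
Beat 7 (R): throw ball1 h=3 -> lands@10:L; in-air after throw: [b2@8:L b3@9:R b1@10:L b4@11:R b5@13:R]
Beat 8 (L): throw ball2 h=6 -> lands@14:L; in-air after throw: [b3@9:R b1@10:L b4@11:R b5@13:R b2@14:L]
Beat 9 (R): throw ball3 h=7 -> lands@16:L; in-air after throw: [b1@10:L b4@11:R b5@13:R b2@14:L b3@16:L]
Beat 10 (L): throw ball1 h=2 -> lands@12:L; in-air after throw: [b4@11:R b1@12:L b5@13:R b2@14:L b3@16:L]
Beat 11 (R): throw ball4 h=7 -> lands@18:L; in-air after throw: [b1@12:L b5@13:R b2@14:L b3@16:L b4@18:L]
Beat 12 (L): throw ball1 h=3 -> lands@15:R; in-air after throw: [b5@13:R b2@14:L b1@15:R b3@16:L b4@18:L]
Beat 13 (R): throw ball5 h=6 -> lands@19:R; in-air after throw: [b2@14:L b1@15:R b3@16:L b4@18:L b5@19:R]
Beat 14 (L): throw ball2 h=7 -> lands@21:R; in-air after throw: [b1@15:R b3@16:L b4@18:L b5@19:R b2@21:R]
Ball 2: thrown@1 h=7 -> first land @8; rethrown@8 h=6 -> second land @14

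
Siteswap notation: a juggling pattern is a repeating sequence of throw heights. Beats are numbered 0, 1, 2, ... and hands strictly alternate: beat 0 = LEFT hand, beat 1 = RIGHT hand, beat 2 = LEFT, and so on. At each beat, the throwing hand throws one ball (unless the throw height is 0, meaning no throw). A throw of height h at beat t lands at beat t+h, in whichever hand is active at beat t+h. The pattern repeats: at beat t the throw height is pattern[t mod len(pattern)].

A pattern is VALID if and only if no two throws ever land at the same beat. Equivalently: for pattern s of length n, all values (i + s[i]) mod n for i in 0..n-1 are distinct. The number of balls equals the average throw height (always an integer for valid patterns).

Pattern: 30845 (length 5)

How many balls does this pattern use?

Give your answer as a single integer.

Pattern = [3, 0, 8, 4, 5], length n = 5
  position 0: throw height = 3, running sum = 3
  position 1: throw height = 0, running sum = 3
  position 2: throw height = 8, running sum = 11
  position 3: throw height = 4, running sum = 15
  position 4: throw height = 5, running sum = 20
Total sum = 20; balls = sum / n = 20 / 5 = 4

Answer: 4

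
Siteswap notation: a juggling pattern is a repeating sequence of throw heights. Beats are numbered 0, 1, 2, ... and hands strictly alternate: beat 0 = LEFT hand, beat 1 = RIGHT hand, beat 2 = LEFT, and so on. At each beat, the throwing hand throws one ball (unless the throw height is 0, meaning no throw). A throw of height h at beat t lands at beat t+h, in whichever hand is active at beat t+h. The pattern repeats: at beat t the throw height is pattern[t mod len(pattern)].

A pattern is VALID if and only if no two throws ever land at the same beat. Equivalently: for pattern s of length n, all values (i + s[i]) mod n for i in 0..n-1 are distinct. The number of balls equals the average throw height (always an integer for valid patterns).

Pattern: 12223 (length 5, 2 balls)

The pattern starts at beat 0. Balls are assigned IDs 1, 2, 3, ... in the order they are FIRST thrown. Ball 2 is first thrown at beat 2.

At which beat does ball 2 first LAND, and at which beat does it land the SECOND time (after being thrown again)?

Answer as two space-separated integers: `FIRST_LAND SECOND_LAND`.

Answer: 4 7

Derivation:
Beat 0 (L): throw ball1 h=1 -> lands@1:R; in-air after throw: [b1@1:R]
Beat 1 (R): throw ball1 h=2 -> lands@3:R; in-air after throw: [b1@3:R]
Beat 2 (L): throw ball2 h=2 -> lands@4:L; in-air after throw: [b1@3:R b2@4:L]
Beat 3 (R): throw ball1 h=2 -> lands@5:R; in-air after throw: [b2@4:L b1@5:R]
Beat 4 (L): throw ball2 h=3 -> lands@7:R; in-air after throw: [b1@5:R b2@7:R]
Beat 5 (R): throw ball1 h=1 -> lands@6:L; in-air after throw: [b1@6:L b2@7:R]
Beat 6 (L): throw ball1 h=2 -> lands@8:L; in-air after throw: [b2@7:R b1@8:L]
Beat 7 (R): throw ball2 h=2 -> lands@9:R; in-air after throw: [b1@8:L b2@9:R]
Ball 2: thrown@2 h=2 -> first land @4; rethrown@4 h=3 -> second land @7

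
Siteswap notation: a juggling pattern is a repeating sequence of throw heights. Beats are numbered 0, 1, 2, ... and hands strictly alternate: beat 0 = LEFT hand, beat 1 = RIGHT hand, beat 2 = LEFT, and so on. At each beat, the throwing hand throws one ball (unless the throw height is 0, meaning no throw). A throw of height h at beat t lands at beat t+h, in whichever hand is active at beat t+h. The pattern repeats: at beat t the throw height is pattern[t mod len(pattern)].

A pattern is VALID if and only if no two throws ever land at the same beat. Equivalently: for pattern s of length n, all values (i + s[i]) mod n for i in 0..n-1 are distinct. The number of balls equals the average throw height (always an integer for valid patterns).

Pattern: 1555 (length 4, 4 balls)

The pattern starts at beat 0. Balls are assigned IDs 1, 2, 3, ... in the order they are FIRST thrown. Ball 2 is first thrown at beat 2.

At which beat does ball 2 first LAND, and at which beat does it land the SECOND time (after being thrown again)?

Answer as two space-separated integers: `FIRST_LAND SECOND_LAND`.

Beat 0 (L): throw ball1 h=1 -> lands@1:R; in-air after throw: [b1@1:R]
Beat 1 (R): throw ball1 h=5 -> lands@6:L; in-air after throw: [b1@6:L]
Beat 2 (L): throw ball2 h=5 -> lands@7:R; in-air after throw: [b1@6:L b2@7:R]
Beat 3 (R): throw ball3 h=5 -> lands@8:L; in-air after throw: [b1@6:L b2@7:R b3@8:L]
Beat 4 (L): throw ball4 h=1 -> lands@5:R; in-air after throw: [b4@5:R b1@6:L b2@7:R b3@8:L]
Beat 5 (R): throw ball4 h=5 -> lands@10:L; in-air after throw: [b1@6:L b2@7:R b3@8:L b4@10:L]
Beat 6 (L): throw ball1 h=5 -> lands@11:R; in-air after throw: [b2@7:R b3@8:L b4@10:L b1@11:R]
Beat 7 (R): throw ball2 h=5 -> lands@12:L; in-air after throw: [b3@8:L b4@10:L b1@11:R b2@12:L]
Beat 8 (L): throw ball3 h=1 -> lands@9:R; in-air after throw: [b3@9:R b4@10:L b1@11:R b2@12:L]
Beat 9 (R): throw ball3 h=5 -> lands@14:L; in-air after throw: [b4@10:L b1@11:R b2@12:L b3@14:L]
Beat 10 (L): throw ball4 h=5 -> lands@15:R; in-air after throw: [b1@11:R b2@12:L b3@14:L b4@15:R]
Beat 11 (R): throw ball1 h=5 -> lands@16:L; in-air after throw: [b2@12:L b3@14:L b4@15:R b1@16:L]
Beat 12 (L): throw ball2 h=1 -> lands@13:R; in-air after throw: [b2@13:R b3@14:L b4@15:R b1@16:L]
Ball 2: thrown@2 h=5 -> first land @7; rethrown@7 h=5 -> second land @12

Answer: 7 12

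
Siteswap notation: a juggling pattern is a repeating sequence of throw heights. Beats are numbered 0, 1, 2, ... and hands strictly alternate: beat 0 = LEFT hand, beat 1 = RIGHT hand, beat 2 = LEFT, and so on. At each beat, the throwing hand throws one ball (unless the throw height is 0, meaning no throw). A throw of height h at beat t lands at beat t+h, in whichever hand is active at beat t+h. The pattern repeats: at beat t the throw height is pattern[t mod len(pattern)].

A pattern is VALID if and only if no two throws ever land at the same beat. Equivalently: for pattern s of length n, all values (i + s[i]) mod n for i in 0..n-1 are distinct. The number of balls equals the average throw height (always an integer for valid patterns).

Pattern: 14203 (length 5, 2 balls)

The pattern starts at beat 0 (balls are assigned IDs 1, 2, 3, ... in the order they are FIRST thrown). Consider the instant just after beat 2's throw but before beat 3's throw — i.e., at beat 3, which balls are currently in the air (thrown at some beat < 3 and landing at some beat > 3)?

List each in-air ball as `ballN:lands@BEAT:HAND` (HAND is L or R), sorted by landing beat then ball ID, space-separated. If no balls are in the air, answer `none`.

Beat 0 (L): throw ball1 h=1 -> lands@1:R; in-air after throw: [b1@1:R]
Beat 1 (R): throw ball1 h=4 -> lands@5:R; in-air after throw: [b1@5:R]
Beat 2 (L): throw ball2 h=2 -> lands@4:L; in-air after throw: [b2@4:L b1@5:R]

Answer: ball2:lands@4:L ball1:lands@5:R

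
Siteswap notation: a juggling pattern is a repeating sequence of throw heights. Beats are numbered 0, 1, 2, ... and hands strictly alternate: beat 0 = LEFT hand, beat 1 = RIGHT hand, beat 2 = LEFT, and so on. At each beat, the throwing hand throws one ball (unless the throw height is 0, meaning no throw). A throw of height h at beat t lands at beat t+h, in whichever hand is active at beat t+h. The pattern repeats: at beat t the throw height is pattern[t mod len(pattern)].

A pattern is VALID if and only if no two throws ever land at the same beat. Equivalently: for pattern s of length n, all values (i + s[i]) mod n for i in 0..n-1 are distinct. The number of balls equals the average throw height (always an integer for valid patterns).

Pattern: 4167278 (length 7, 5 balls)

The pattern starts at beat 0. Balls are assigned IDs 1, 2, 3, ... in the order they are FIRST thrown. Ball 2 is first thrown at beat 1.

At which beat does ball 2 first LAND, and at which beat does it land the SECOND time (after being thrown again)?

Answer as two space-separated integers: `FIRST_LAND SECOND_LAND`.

Beat 0 (L): throw ball1 h=4 -> lands@4:L; in-air after throw: [b1@4:L]
Beat 1 (R): throw ball2 h=1 -> lands@2:L; in-air after throw: [b2@2:L b1@4:L]
Beat 2 (L): throw ball2 h=6 -> lands@8:L; in-air after throw: [b1@4:L b2@8:L]
Beat 3 (R): throw ball3 h=7 -> lands@10:L; in-air after throw: [b1@4:L b2@8:L b3@10:L]
Beat 4 (L): throw ball1 h=2 -> lands@6:L; in-air after throw: [b1@6:L b2@8:L b3@10:L]
Beat 5 (R): throw ball4 h=7 -> lands@12:L; in-air after throw: [b1@6:L b2@8:L b3@10:L b4@12:L]
Beat 6 (L): throw ball1 h=8 -> lands@14:L; in-air after throw: [b2@8:L b3@10:L b4@12:L b1@14:L]
Beat 7 (R): throw ball5 h=4 -> lands@11:R; in-air after throw: [b2@8:L b3@10:L b5@11:R b4@12:L b1@14:L]
Beat 8 (L): throw ball2 h=1 -> lands@9:R; in-air after throw: [b2@9:R b3@10:L b5@11:R b4@12:L b1@14:L]
Ball 2: thrown@1 h=1 -> first land @2; rethrown@2 h=6 -> second land @8

Answer: 2 8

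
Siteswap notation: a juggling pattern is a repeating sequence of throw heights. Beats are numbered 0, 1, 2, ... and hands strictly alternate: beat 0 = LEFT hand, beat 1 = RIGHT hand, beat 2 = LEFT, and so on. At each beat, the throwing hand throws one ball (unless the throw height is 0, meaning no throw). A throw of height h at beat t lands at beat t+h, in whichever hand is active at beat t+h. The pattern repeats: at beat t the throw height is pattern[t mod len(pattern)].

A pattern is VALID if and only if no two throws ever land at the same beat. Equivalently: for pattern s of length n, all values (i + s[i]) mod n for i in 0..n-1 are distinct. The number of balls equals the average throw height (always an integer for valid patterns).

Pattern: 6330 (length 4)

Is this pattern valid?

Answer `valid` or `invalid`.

Answer: valid

Derivation:
i=0: (i + s[i]) mod n = (0 + 6) mod 4 = 2
i=1: (i + s[i]) mod n = (1 + 3) mod 4 = 0
i=2: (i + s[i]) mod n = (2 + 3) mod 4 = 1
i=3: (i + s[i]) mod n = (3 + 0) mod 4 = 3
Residues: [2, 0, 1, 3], distinct: True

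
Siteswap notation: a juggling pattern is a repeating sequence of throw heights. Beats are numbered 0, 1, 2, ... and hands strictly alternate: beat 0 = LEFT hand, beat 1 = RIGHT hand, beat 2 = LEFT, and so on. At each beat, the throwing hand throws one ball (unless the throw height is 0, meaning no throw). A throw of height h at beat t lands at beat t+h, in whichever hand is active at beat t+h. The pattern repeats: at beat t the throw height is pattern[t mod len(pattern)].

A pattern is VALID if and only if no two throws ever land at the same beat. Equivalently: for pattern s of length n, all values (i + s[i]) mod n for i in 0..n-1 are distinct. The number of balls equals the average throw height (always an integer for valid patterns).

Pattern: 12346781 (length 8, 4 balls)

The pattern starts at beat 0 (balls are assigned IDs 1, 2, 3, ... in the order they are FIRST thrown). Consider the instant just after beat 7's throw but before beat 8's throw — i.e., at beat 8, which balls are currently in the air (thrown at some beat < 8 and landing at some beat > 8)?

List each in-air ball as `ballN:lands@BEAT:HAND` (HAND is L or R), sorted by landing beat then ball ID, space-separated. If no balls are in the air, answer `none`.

Beat 0 (L): throw ball1 h=1 -> lands@1:R; in-air after throw: [b1@1:R]
Beat 1 (R): throw ball1 h=2 -> lands@3:R; in-air after throw: [b1@3:R]
Beat 2 (L): throw ball2 h=3 -> lands@5:R; in-air after throw: [b1@3:R b2@5:R]
Beat 3 (R): throw ball1 h=4 -> lands@7:R; in-air after throw: [b2@5:R b1@7:R]
Beat 4 (L): throw ball3 h=6 -> lands@10:L; in-air after throw: [b2@5:R b1@7:R b3@10:L]
Beat 5 (R): throw ball2 h=7 -> lands@12:L; in-air after throw: [b1@7:R b3@10:L b2@12:L]
Beat 6 (L): throw ball4 h=8 -> lands@14:L; in-air after throw: [b1@7:R b3@10:L b2@12:L b4@14:L]
Beat 7 (R): throw ball1 h=1 -> lands@8:L; in-air after throw: [b1@8:L b3@10:L b2@12:L b4@14:L]
Beat 8 (L): throw ball1 h=1 -> lands@9:R; in-air after throw: [b1@9:R b3@10:L b2@12:L b4@14:L]

Answer: ball3:lands@10:L ball2:lands@12:L ball4:lands@14:L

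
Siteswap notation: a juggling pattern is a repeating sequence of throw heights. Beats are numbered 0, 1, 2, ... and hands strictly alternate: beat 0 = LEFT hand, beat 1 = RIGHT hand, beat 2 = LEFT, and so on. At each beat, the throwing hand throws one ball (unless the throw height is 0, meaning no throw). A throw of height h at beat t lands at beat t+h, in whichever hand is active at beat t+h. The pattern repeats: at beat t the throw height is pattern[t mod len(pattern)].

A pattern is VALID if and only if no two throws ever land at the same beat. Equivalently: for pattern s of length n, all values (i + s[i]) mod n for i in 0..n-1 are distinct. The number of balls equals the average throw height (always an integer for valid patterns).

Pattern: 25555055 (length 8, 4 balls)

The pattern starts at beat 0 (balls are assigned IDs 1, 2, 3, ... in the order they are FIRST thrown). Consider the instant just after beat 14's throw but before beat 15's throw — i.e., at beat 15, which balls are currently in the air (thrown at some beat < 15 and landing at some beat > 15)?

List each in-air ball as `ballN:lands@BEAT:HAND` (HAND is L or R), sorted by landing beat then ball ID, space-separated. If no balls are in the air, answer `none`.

Answer: ball2:lands@16:L ball1:lands@17:R ball4:lands@19:R

Derivation:
Beat 0 (L): throw ball1 h=2 -> lands@2:L; in-air after throw: [b1@2:L]
Beat 1 (R): throw ball2 h=5 -> lands@6:L; in-air after throw: [b1@2:L b2@6:L]
Beat 2 (L): throw ball1 h=5 -> lands@7:R; in-air after throw: [b2@6:L b1@7:R]
Beat 3 (R): throw ball3 h=5 -> lands@8:L; in-air after throw: [b2@6:L b1@7:R b3@8:L]
Beat 4 (L): throw ball4 h=5 -> lands@9:R; in-air after throw: [b2@6:L b1@7:R b3@8:L b4@9:R]
Beat 6 (L): throw ball2 h=5 -> lands@11:R; in-air after throw: [b1@7:R b3@8:L b4@9:R b2@11:R]
Beat 7 (R): throw ball1 h=5 -> lands@12:L; in-air after throw: [b3@8:L b4@9:R b2@11:R b1@12:L]
Beat 8 (L): throw ball3 h=2 -> lands@10:L; in-air after throw: [b4@9:R b3@10:L b2@11:R b1@12:L]
Beat 9 (R): throw ball4 h=5 -> lands@14:L; in-air after throw: [b3@10:L b2@11:R b1@12:L b4@14:L]
Beat 10 (L): throw ball3 h=5 -> lands@15:R; in-air after throw: [b2@11:R b1@12:L b4@14:L b3@15:R]
Beat 11 (R): throw ball2 h=5 -> lands@16:L; in-air after throw: [b1@12:L b4@14:L b3@15:R b2@16:L]
Beat 12 (L): throw ball1 h=5 -> lands@17:R; in-air after throw: [b4@14:L b3@15:R b2@16:L b1@17:R]
Beat 14 (L): throw ball4 h=5 -> lands@19:R; in-air after throw: [b3@15:R b2@16:L b1@17:R b4@19:R]
Beat 15 (R): throw ball3 h=5 -> lands@20:L; in-air after throw: [b2@16:L b1@17:R b4@19:R b3@20:L]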